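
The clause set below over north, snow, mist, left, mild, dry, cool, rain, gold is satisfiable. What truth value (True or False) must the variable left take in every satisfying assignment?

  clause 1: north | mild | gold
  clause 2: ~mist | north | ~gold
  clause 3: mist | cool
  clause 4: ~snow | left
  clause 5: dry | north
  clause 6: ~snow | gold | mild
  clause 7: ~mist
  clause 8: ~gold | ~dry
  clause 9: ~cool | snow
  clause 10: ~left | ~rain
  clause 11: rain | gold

True

Suppose left = 0.
From the singleton clause (~snow), snow = 0.
From the singleton clause (~mist), mist = 0.
From the singleton clause (cool), cool = 1.
That conflicts with the unit clause (~cool).
So every satisfying assignment has left = True.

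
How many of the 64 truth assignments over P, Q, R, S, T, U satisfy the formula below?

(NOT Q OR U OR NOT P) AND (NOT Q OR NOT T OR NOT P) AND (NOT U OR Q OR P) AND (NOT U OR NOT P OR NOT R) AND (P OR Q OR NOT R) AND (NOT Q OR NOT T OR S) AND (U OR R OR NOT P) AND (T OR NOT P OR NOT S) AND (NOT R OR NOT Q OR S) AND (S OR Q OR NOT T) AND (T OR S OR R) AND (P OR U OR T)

There are 2^6 = 64 truth assignments over (P, Q, R, S, T, U).
Split on P. With P = true, the clauses containing P are satisfied and NOT P drops from the rest; 3 of the 2^5 = 32 assignments to the other variables satisfy what remains.
With P = false, by the same count on the reduced clause set, 7 assignments work.
Total: 3 + 7 = 10.

10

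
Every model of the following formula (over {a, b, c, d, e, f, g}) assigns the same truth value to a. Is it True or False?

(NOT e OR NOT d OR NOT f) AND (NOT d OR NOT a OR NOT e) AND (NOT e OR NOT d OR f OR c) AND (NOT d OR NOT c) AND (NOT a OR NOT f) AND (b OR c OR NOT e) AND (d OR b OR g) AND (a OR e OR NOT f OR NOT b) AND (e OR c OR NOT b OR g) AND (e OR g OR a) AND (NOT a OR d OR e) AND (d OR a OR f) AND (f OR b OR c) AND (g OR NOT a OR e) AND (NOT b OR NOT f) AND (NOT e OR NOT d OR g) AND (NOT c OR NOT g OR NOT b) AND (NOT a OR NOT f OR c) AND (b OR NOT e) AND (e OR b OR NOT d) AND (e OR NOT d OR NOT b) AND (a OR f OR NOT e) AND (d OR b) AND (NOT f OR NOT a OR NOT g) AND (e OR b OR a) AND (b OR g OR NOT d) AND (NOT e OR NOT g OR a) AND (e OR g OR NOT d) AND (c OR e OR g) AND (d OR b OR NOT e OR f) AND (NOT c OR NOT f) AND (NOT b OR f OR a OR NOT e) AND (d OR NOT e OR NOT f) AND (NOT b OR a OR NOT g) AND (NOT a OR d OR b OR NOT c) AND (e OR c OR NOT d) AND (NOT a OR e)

Suppose a = false.
Suppose d = false.
Unit clause (f) forces f = true.
Unit clause (NOT b) forces b = false.
That conflicts with the unit clause (b).
So d must be the other value — set d = true.
Unit clause (NOT c) forces c = false.
Unit clause (e) forces e = true.
Unit clause (NOT f) forces f = false.
That conflicts with the unit clause (f).
Neither d = true nor d = false works.
So every satisfying assignment has a = True.

True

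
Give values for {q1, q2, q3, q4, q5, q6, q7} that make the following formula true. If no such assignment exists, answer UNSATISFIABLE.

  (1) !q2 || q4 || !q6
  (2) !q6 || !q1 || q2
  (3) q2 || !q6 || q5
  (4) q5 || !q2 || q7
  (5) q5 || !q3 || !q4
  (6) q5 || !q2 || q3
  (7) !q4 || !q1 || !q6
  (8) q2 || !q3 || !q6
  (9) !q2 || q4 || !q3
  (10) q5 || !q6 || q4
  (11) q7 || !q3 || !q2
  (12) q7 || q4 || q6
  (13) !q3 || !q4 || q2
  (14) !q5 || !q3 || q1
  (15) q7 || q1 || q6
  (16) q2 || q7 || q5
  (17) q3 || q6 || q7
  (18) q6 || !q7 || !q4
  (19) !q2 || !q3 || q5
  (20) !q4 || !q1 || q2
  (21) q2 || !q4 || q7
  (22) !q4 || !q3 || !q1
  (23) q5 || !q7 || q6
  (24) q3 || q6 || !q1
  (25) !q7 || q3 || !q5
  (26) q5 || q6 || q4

Branch on q2: set q2 = false.
Branch on q6: set q6 = false.
Branch on q7: set q7 = true.
The clause (!q4) is unit, so q4 = false.
The clause (q5) is unit, so q5 = true.
The clause (q3) is unit, so q3 = true.
The clause (q1) is unit, so q1 = true.
Every clause now holds.

q1: true; q2: false; q3: true; q4: false; q5: true; q6: false; q7: true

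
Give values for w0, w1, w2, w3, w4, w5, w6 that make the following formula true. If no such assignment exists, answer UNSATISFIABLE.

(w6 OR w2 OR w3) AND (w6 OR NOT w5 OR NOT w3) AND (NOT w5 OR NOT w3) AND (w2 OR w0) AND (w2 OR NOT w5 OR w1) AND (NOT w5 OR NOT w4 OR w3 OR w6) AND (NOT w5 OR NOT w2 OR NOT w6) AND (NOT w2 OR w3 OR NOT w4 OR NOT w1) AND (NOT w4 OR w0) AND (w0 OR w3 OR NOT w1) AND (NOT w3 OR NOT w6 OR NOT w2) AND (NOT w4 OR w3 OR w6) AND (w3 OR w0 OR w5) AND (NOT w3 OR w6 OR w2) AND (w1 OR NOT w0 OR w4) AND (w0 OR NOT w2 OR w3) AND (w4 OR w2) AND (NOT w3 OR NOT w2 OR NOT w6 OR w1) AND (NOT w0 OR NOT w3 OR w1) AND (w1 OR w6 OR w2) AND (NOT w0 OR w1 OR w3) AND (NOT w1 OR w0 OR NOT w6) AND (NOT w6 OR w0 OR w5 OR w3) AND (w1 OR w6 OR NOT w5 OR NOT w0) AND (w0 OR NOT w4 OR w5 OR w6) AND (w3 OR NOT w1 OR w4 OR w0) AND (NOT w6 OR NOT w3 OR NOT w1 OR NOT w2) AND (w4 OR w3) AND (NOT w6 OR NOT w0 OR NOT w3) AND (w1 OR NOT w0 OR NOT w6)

w0=false,  w1=true,  w2=true,  w3=true,  w4=false,  w5=false,  w6=false

Case w5 = false:
Case w2 = true:
Case w4 = false:
Unit clause (w3) forces w3 = true.
Unit clause (NOT w6) forces w6 = false.
Case w1 = true:
No clause remains; w0 is free.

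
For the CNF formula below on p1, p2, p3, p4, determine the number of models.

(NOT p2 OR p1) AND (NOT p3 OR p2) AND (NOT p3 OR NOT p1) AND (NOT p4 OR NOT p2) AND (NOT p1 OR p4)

There are 2^4 = 16 truth assignments over (p1, p2, p3, p4).
Split on p4. With p4 = true, the clauses containing p4 are satisfied and NOT p4 drops from the rest; 2 of the 2^3 = 8 assignments to the other variables satisfy what remains.
With p4 = false, by the same count on the reduced clause set, 1 assignment works.
Total: 2 + 1 = 3.

3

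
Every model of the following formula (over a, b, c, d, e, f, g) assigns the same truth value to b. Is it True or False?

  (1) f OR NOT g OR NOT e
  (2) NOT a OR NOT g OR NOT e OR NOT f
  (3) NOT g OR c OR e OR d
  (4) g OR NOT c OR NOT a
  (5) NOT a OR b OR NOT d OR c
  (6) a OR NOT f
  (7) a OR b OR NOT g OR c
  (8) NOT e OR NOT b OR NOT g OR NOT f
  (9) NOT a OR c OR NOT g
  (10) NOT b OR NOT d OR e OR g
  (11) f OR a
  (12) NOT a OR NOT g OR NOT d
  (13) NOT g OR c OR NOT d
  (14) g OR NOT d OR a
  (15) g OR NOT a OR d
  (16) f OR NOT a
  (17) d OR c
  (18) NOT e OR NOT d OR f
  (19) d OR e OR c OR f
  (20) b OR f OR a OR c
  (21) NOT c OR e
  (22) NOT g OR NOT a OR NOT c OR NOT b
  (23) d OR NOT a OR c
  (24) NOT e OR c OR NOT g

Suppose b = false.
Case a = true:
(f) alone gives f = true.
Case g = false:
(NOT c) alone gives c = false.
(NOT d) alone gives d = false.
That conflicts with the unit clause (d).
That branch fails; take g = true instead.
(NOT e) alone gives e = false.
(c) alone gives c = true.
That conflicts with the unit clause (NOT c).
Both values of g lead to a conflict.
That branch fails; take a = false instead.
(NOT f) alone gives f = false.
That conflicts with the unit clause (f).
Both values of a lead to a conflict.
So every satisfying assignment has b = True.

True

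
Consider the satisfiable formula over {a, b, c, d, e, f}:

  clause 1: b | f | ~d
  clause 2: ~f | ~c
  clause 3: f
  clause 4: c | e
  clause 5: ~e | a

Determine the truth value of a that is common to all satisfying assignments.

Suppose a = 0.
Unit clause (f) forces f = 1.
Unit clause (~c) forces c = 0.
Unit clause (e) forces e = 1.
Now (~e) is unsatisfied and unit — conflict.
So every satisfying assignment has a = True.

True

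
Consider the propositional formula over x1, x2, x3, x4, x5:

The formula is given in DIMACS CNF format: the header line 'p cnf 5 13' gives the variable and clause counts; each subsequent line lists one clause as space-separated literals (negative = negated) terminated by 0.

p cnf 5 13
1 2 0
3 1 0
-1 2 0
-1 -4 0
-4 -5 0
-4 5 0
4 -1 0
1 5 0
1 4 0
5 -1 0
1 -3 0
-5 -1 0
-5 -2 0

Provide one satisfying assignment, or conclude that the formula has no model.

UNSATISFIABLE

Branch on x1: set x1 = True.
(x2) alone gives x2 = True.
(¬x4) alone gives x4 = False.
That conflicts with the unit clause (x4).
Undo x1 and try x1 = False.
(x2) alone gives x2 = True.
(x3) alone gives x3 = True.
That conflicts with the unit clause (¬x3).
Both values of x1 lead to a conflict.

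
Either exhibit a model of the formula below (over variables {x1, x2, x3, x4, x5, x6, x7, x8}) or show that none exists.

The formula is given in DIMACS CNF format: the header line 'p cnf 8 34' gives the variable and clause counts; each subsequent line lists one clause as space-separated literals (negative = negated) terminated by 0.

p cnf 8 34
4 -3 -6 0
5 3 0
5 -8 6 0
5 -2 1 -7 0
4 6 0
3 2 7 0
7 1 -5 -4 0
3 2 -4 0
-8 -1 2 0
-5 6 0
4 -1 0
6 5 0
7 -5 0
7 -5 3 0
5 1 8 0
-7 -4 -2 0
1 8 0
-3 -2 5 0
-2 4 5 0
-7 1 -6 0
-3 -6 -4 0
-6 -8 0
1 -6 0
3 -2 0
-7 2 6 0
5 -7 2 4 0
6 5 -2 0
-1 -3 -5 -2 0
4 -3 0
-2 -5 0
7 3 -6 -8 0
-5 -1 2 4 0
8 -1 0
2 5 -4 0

Branch on x5: set x5 = True.
Unit clause (x6) forces x6 = True.
Unit clause (x7) forces x7 = True.
Unit clause (x1) forces x1 = True.
Unit clause (x4) forces x4 = True.
Unit clause (¬x2) forces x2 = False.
Unit clause (x3) forces x3 = True.
That conflicts with the unit clause (¬x3).
So x5 must be the other value — set x5 = False.
Unit clause (x3) forces x3 = True.
Unit clause (x6) forces x6 = True.
Unit clause (x4) forces x4 = True.
That conflicts with the unit clause (¬x4).
Both values of x5 lead to a conflict.

UNSATISFIABLE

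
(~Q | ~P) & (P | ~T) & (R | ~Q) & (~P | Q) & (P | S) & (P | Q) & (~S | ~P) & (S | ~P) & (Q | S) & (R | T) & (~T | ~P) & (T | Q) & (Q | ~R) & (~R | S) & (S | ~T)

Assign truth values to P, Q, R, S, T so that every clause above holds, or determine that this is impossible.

P ↦ 0; Q ↦ 1; R ↦ 1; S ↦ 1; T ↦ 0

Try Q = 1.
The clause (~P) is unit, so P = 0.
The clause (~T) is unit, so T = 0.
The clause (R) is unit, so R = 1.
The clause (S) is unit, so S = 1.
Every clause now holds.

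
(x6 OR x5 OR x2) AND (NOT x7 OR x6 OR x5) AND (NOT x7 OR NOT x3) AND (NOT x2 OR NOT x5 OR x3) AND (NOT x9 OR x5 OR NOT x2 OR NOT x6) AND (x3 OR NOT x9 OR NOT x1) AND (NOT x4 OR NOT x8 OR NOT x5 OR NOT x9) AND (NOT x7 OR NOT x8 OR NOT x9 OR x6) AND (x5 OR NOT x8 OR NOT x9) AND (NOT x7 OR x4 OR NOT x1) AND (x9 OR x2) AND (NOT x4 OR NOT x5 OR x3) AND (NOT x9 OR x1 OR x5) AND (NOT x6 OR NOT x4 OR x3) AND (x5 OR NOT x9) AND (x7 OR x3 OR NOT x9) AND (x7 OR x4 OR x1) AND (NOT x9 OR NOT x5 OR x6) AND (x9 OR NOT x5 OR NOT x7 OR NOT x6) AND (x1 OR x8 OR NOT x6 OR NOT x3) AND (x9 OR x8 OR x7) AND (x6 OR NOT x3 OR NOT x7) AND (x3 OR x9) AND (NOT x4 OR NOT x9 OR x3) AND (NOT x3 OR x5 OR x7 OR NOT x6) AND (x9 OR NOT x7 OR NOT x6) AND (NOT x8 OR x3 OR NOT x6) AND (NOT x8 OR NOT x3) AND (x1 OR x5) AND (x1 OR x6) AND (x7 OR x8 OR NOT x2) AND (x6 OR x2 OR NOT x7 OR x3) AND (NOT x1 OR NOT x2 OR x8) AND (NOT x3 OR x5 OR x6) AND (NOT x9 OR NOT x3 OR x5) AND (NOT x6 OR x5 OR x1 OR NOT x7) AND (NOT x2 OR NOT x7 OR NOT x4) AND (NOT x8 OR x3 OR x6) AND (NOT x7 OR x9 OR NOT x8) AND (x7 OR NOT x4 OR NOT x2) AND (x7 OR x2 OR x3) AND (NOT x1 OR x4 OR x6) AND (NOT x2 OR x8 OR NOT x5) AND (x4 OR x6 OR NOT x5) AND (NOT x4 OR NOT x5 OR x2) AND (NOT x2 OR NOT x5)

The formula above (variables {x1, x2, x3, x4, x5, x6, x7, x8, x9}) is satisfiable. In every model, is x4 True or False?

Suppose x4 = true.
Case x7 = false:
Unit clause (NOT x2) forces x2 = false.
Unit clause (x9) forces x9 = true.
Unit clause (x5) forces x5 = true.
But (NOT x5) is also a unit clause — contradiction.
That branch fails; take x7 = true instead.
Unit clause (NOT x3) forces x3 = false.
Unit clause (NOT x5) forces x5 = false.
Unit clause (x6) forces x6 = true.
But (NOT x6) is also a unit clause — contradiction.
Either choice for x7 ends in contradiction.
So every satisfying assignment has x4 = False.

False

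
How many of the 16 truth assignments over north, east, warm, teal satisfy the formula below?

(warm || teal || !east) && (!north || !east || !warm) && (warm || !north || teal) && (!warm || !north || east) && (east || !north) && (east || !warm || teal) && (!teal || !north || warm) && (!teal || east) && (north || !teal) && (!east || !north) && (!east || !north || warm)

2

There are 2^4 = 16 truth assignments over (north, east, warm, teal).
Check each against the 11 clauses (columns in the order north, east, warm, teal):
  F F F F  ✓ satisfies all
  F F F T  ✗ fails (!teal || east)
  F F T F  ✗ fails (east || !warm || teal)
  F F T T  ✗ fails (!teal || east)
  F T F F  ✗ fails (warm || teal || !east)
  F T F T  ✗ fails (north || !teal)
  F T T F  ✓ satisfies all
  F T T T  ✗ fails (north || !teal)
  T F F F  ✗ fails (warm || !north || teal)
  T F F T  ✗ fails (east || !north)
  T F T F  ✗ fails (!warm || !north || east)
  T F T T  ✗ fails (!warm || !north || east)
  T T F F  ✗ fails (warm || teal || !east)
  T T F T  ✗ fails (!teal || !north || warm)
  T T T F  ✗ fails (!north || !east || !warm)
  T T T T  ✗ fails (!north || !east || !warm)
2 of the 16 rows are models.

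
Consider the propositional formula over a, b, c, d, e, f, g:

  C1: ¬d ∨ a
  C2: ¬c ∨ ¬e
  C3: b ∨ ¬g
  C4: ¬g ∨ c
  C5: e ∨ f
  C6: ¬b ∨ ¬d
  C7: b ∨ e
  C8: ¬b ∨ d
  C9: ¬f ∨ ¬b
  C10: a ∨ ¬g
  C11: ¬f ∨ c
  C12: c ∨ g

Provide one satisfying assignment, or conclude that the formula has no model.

Suppose d = False.
The clause (¬b) is unit, so b = False.
The clause (¬g) is unit, so g = False.
The clause (e) is unit, so e = True.
The clause (¬c) is unit, so c = False.
But (c) is also a unit clause — contradiction.
Backtrack on d: now try d = True.
The clause (a) is unit, so a = True.
The clause (¬b) is unit, so b = False.
The clause (¬g) is unit, so g = False.
The clause (e) is unit, so e = True.
The clause (¬c) is unit, so c = False.
But (c) is also a unit clause — contradiction.
Neither d = True nor d = False works.

UNSATISFIABLE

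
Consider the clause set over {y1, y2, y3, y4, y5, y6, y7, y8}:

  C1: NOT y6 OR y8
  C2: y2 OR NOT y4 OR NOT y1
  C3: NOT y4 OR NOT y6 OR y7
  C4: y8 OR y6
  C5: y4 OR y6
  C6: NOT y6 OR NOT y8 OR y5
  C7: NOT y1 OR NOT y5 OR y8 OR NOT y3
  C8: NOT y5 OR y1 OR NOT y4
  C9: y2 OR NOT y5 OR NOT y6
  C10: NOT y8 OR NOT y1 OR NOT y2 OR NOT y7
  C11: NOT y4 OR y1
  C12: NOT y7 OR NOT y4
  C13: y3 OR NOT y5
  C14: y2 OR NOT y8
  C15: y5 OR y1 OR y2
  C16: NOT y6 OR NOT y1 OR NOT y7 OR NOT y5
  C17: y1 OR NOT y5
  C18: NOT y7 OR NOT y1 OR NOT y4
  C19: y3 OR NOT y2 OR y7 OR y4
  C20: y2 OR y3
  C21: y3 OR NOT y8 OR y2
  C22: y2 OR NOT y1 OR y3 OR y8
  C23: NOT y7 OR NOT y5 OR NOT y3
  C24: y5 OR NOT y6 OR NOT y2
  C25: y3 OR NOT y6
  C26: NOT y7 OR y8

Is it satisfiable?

Yes, satisfiable

Try y6 = false.
(y8) alone gives y8 = true.
(y4) alone gives y4 = true.
(y1) alone gives y1 = true.
(y2) alone gives y2 = true.
(NOT y7) alone gives y7 = false.
Try y3 = true.
Every clause is now satisfied; y5 is unconstrained.
A satisfying assignment: y1=true, y2=true, y3=true, y4=true, y5=true, y6=false, y7=false, y8=true.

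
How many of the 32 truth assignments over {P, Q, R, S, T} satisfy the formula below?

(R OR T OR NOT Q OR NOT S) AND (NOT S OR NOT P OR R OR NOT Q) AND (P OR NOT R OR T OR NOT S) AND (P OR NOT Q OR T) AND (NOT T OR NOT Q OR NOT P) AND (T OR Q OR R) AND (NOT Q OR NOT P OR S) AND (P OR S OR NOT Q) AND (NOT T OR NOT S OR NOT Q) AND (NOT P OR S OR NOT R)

10

There are 2^5 = 32 truth assignments over (P, Q, R, S, T).
Split on T. With T = true, the clauses containing T are satisfied and NOT T drops from the rest; 7 of the 2^4 = 16 assignments to the other variables satisfy what remains.
With T = false, by the same count on the reduced clause set, 3 assignments work.
(One model: P=F, Q=F, R=F, S=F, T=T.)
Total: 7 + 3 = 10.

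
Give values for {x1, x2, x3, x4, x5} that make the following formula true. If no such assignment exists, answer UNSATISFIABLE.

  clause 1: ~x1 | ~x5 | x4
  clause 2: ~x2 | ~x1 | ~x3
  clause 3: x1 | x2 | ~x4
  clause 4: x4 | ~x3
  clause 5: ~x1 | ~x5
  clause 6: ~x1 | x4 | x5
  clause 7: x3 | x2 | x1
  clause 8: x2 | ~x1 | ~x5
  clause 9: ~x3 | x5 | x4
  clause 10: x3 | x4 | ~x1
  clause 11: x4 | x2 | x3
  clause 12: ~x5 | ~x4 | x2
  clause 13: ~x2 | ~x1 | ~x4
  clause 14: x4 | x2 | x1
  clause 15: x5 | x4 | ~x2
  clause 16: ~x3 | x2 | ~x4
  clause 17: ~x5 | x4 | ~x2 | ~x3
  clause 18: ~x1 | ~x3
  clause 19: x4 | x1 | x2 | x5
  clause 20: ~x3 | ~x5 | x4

Case x4 = 1:
Case x1 = 0:
The clause (x2) is unit, so x2 = 1.
Every clause is now satisfied; x3, x5 are unconstrained.

x1=0; x2=1; x3=0; x4=1; x5=0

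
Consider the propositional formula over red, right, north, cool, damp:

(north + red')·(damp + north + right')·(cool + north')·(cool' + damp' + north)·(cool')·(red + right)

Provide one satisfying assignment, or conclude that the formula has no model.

From the singleton clause (cool'), cool = 0.
From the singleton clause (north'), north = 0.
From the singleton clause (red'), red = 0.
From the singleton clause (right), right = 1.
From the singleton clause (damp), damp = 1.
Every clause now holds.

red: 0, right: 1, north: 0, cool: 0, damp: 1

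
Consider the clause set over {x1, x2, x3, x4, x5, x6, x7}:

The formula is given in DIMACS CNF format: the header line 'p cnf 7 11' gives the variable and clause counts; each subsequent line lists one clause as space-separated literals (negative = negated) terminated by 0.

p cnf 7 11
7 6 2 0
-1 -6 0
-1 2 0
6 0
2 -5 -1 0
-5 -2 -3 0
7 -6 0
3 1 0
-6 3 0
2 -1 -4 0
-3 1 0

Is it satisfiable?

Unsatisfiable

From the singleton clause (x6), x6 = True.
From the singleton clause (¬x1), x1 = False.
From the singleton clause (x7), x7 = True.
From the singleton clause (x3), x3 = True.
But (¬x3) is also a unit clause — contradiction.
No assignment satisfies every clause.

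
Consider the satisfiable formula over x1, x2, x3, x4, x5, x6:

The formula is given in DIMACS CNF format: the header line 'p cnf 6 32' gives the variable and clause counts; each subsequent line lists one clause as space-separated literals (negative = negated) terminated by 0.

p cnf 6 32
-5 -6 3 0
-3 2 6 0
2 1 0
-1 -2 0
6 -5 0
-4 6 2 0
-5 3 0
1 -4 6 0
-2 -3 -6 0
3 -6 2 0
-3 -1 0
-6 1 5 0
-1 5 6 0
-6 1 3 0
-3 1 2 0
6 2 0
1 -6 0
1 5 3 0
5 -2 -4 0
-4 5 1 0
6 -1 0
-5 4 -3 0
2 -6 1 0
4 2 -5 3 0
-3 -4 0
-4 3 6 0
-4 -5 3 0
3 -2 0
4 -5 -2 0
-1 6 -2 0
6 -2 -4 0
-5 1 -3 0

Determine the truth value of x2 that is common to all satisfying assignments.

True

Suppose x2 = False.
The clause (x1) is unit, so x1 = True.
The clause (¬x3) is unit, so x3 = False.
The clause (¬x5) is unit, so x5 = False.
The clause (¬x6) is unit, so x6 = False.
But (x6) is also a unit clause — contradiction.
So every satisfying assignment has x2 = True.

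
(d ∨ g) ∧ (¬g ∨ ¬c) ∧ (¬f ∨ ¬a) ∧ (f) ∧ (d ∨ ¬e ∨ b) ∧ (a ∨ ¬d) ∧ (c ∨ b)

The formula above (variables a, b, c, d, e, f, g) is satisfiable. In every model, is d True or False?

False

Suppose d = True.
From the singleton clause (f), f = True.
From the singleton clause (¬a), a = False.
That conflicts with the unit clause (a).
So every satisfying assignment has d = False.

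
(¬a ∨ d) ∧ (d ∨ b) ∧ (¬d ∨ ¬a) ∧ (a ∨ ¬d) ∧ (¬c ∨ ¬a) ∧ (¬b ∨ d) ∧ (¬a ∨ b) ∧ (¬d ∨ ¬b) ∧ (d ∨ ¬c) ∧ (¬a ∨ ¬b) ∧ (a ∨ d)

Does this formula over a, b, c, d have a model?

Unsatisfiable

Try a = False.
From the singleton clause (¬d), d = False.
But (d) is also a unit clause — contradiction.
Undo a and try a = True.
From the singleton clause (d), d = True.
But (¬d) is also a unit clause — contradiction.
Both values of a lead to a conflict.
No assignment satisfies every clause.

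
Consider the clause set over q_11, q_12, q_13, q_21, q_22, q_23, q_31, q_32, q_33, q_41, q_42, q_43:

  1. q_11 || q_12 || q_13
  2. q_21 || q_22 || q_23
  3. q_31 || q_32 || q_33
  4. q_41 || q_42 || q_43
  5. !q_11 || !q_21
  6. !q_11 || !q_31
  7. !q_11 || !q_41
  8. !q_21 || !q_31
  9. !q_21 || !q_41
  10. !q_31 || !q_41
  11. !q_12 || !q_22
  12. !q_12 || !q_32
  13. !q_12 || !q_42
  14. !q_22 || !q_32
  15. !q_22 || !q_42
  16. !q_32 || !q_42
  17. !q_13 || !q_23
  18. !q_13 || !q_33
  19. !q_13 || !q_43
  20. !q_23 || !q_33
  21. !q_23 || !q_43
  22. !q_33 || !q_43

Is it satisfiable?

No, unsatisfiable

Case q_11 = false:
Case q_12 = true:
The clause (!q_22) is unit, so q_22 = false.
The clause (!q_32) is unit, so q_32 = false.
The clause (!q_42) is unit, so q_42 = false.
Case q_21 = true:
The clause (!q_31) is unit, so q_31 = false.
The clause (q_33) is unit, so q_33 = true.
The clause (!q_41) is unit, so q_41 = false.
The clause (q_43) is unit, so q_43 = true.
But (!q_43) is also a unit clause — contradiction.
So q_21 must be the other value — set q_21 = false.
The clause (q_23) is unit, so q_23 = true.
The clause (!q_13) is unit, so q_13 = false.
The clause (!q_33) is unit, so q_33 = false.
The clause (q_31) is unit, so q_31 = true.
The clause (!q_41) is unit, so q_41 = false.
The clause (q_43) is unit, so q_43 = true.
But (!q_43) is also a unit clause — contradiction.
Either choice for q_21 ends in contradiction.
So q_12 must be the other value — set q_12 = false.
The clause (q_13) is unit, so q_13 = true.
The clause (!q_23) is unit, so q_23 = false.
The clause (!q_33) is unit, so q_33 = false.
The clause (!q_43) is unit, so q_43 = false.
Case q_21 = true:
The clause (!q_31) is unit, so q_31 = false.
The clause (q_32) is unit, so q_32 = true.
The clause (!q_41) is unit, so q_41 = false.
The clause (q_42) is unit, so q_42 = true.
But (!q_42) is also a unit clause — contradiction.
So q_21 must be the other value — set q_21 = false.
The clause (q_22) is unit, so q_22 = true.
The clause (!q_32) is unit, so q_32 = false.
The clause (q_31) is unit, so q_31 = true.
The clause (!q_41) is unit, so q_41 = false.
The clause (q_42) is unit, so q_42 = true.
But (!q_42) is also a unit clause — contradiction.
Either choice for q_21 ends in contradiction.
Either choice for q_12 ends in contradiction.
So q_11 must be the other value — set q_11 = true.
The clause (!q_21) is unit, so q_21 = false.
The clause (!q_31) is unit, so q_31 = false.
The clause (!q_41) is unit, so q_41 = false.
Case q_22 = true:
The clause (!q_12) is unit, so q_12 = false.
The clause (!q_32) is unit, so q_32 = false.
The clause (q_33) is unit, so q_33 = true.
The clause (!q_42) is unit, so q_42 = false.
The clause (q_43) is unit, so q_43 = true.
But (!q_43) is also a unit clause — contradiction.
So q_22 must be the other value — set q_22 = false.
The clause (q_23) is unit, so q_23 = true.
The clause (!q_13) is unit, so q_13 = false.
The clause (!q_33) is unit, so q_33 = false.
The clause (q_32) is unit, so q_32 = true.
The clause (!q_12) is unit, so q_12 = false.
The clause (!q_42) is unit, so q_42 = false.
The clause (q_43) is unit, so q_43 = true.
But (!q_43) is also a unit clause — contradiction.
Either choice for q_22 ends in contradiction.
Either choice for q_11 ends in contradiction.
No assignment satisfies every clause.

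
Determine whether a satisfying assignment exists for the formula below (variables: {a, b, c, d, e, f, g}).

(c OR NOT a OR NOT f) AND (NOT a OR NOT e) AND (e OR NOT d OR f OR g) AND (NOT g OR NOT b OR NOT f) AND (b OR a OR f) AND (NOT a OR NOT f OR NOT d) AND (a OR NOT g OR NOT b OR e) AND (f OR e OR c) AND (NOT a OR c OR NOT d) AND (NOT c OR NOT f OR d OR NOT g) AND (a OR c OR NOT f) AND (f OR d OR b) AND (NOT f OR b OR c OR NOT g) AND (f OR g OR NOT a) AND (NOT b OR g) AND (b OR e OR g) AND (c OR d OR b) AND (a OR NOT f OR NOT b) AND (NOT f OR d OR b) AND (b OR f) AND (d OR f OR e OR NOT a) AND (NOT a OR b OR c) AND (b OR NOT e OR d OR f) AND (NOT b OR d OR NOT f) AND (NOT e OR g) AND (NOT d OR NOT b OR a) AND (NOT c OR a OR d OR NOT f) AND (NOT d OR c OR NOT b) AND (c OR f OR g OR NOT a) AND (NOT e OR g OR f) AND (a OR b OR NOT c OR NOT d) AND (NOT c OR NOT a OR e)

Satisfiable

Try a = false.
Try b = true.
(g) alone gives g = true.
(NOT f) alone gives f = false.
(e) alone gives e = true.
(NOT d) alone gives d = false.
All clauses hold; c can take either value.
A satisfying assignment: a: false,  b: true,  c: false,  d: false,  e: true,  f: false,  g: true.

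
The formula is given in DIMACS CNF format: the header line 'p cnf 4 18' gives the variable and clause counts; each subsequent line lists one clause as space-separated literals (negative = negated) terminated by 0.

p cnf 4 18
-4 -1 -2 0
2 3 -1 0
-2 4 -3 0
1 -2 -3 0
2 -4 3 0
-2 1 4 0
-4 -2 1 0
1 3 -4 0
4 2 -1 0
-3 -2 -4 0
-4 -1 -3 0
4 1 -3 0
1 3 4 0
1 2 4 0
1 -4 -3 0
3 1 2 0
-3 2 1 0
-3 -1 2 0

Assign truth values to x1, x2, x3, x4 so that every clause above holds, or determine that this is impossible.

Suppose x4 = False.
Suppose x2 = True.
From the singleton clause (¬x3), x3 = False.
From the singleton clause (x1), x1 = True.
All clauses are satisfied.

x1: True, x2: True, x3: False, x4: False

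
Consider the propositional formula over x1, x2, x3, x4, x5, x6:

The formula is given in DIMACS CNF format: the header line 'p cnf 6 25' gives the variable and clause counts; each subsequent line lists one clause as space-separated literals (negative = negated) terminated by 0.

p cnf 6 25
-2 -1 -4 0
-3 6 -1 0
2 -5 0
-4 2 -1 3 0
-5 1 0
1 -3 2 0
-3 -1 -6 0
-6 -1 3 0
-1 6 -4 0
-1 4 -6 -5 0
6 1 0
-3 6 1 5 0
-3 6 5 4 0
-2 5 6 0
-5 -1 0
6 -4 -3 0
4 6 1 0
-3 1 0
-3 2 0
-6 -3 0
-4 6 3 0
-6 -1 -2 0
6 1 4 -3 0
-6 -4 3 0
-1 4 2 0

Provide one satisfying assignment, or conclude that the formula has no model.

x1 ↦ False,  x2 ↦ False,  x3 ↦ False,  x4 ↦ False,  x5 ↦ False,  x6 ↦ True

Case x2 = False:
Unit clause (¬x5) forces x5 = False.
Unit clause (¬x3) forces x3 = False.
Case x4 = False:
Unit clause (¬x1) forces x1 = False.
Unit clause (x6) forces x6 = True.
This assignment satisfies each clause.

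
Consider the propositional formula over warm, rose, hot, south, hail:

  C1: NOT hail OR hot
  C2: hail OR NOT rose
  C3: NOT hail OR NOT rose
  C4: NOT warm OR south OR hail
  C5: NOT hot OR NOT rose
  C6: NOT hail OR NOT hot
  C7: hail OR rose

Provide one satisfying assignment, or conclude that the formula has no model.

Try hail = false.
From the singleton clause (NOT rose), rose = false.
But (rose) is also a unit clause — contradiction.
Backtrack on hail: now try hail = true.
From the singleton clause (hot), hot = true.
But (NOT hot) is also a unit clause — contradiction.
Either choice for hail ends in contradiction.

UNSATISFIABLE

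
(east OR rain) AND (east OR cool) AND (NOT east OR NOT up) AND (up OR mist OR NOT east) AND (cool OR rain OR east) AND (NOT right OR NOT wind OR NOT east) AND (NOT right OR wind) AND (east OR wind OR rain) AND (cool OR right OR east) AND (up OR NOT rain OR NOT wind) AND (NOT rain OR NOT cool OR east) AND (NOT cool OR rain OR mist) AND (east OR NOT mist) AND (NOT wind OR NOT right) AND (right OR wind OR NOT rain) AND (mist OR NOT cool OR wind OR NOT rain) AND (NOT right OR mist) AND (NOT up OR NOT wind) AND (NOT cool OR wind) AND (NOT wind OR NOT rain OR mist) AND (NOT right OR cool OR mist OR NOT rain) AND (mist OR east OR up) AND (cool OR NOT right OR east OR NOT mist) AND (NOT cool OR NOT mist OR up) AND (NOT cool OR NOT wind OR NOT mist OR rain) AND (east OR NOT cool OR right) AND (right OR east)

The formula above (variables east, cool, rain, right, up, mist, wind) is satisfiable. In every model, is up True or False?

Suppose up = true.
Unit clause (NOT east) forces east = false.
Unit clause (rain) forces rain = true.
Unit clause (cool) forces cool = true.
Now (NOT cool) is unsatisfied and unit — conflict.
So every satisfying assignment has up = False.

False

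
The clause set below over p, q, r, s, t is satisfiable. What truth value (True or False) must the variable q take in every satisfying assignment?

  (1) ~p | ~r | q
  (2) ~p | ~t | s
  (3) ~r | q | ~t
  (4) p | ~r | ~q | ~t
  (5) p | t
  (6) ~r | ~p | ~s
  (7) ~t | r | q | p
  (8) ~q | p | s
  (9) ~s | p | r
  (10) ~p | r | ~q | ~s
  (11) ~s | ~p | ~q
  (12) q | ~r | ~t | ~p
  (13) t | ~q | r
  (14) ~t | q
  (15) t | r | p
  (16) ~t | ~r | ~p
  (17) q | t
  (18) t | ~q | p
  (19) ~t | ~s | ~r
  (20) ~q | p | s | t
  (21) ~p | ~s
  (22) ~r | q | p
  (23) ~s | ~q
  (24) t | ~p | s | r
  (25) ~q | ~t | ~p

Suppose q = 0.
From the singleton clause (~t), t = 0.
Now (t) is unsatisfied and unit — conflict.
So every satisfying assignment has q = True.

True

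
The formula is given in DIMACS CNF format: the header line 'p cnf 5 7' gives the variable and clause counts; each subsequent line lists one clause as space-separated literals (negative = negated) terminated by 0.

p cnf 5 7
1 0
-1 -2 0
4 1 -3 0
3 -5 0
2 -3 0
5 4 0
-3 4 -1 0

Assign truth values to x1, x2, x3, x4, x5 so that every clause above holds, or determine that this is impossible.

x1=True,  x2=False,  x3=False,  x4=True,  x5=False

(x1) alone gives x1 = True.
(¬x2) alone gives x2 = False.
(¬x3) alone gives x3 = False.
(¬x5) alone gives x5 = False.
(x4) alone gives x4 = True.
Every clause now holds.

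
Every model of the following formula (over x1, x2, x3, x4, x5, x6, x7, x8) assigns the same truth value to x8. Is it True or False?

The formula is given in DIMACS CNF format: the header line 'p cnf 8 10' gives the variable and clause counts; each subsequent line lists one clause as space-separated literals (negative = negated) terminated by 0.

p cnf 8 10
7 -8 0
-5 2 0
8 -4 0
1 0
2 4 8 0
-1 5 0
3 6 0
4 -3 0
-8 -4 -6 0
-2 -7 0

Suppose x8 = True.
From the singleton clause (x7), x7 = True.
From the singleton clause (x1), x1 = True.
From the singleton clause (x5), x5 = True.
From the singleton clause (x2), x2 = True.
But (¬x2) is also a unit clause — contradiction.
So every satisfying assignment has x8 = False.

False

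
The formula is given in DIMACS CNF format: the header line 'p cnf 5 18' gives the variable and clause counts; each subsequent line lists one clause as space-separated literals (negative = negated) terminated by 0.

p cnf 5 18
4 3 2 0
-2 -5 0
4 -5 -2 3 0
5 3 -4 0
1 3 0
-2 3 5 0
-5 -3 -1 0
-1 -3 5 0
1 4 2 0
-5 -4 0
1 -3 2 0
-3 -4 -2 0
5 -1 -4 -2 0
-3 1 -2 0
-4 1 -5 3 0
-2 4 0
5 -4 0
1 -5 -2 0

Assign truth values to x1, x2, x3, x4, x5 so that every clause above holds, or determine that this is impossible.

UNSATISFIABLE

Branch on x2: set x2 = False.
Branch on x4: set x4 = True.
The clause (¬x5) is unit, so x5 = False.
But (x5) is also a unit clause — contradiction.
Undo x4 and try x4 = False.
The clause (x3) is unit, so x3 = True.
The clause (x1) is unit, so x1 = True.
The clause (¬x5) is unit, so x5 = False.
But (x5) is also a unit clause — contradiction.
Either choice for x4 ends in contradiction.
Undo x2 and try x2 = True.
The clause (¬x5) is unit, so x5 = False.
The clause (x3) is unit, so x3 = True.
The clause (¬x1) is unit, so x1 = False.
But (x1) is also a unit clause — contradiction.
Either choice for x2 ends in contradiction.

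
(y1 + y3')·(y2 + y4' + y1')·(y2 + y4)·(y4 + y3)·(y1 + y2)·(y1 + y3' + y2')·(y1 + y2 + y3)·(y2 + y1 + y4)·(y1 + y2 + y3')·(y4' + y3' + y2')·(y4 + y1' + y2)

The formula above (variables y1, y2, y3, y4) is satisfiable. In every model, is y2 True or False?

Suppose y2 = 0.
From the singleton clause (y4), y4 = 1.
From the singleton clause (y1'), y1 = 0.
Now (y1) is unsatisfied and unit — conflict.
So every satisfying assignment has y2 = True.

True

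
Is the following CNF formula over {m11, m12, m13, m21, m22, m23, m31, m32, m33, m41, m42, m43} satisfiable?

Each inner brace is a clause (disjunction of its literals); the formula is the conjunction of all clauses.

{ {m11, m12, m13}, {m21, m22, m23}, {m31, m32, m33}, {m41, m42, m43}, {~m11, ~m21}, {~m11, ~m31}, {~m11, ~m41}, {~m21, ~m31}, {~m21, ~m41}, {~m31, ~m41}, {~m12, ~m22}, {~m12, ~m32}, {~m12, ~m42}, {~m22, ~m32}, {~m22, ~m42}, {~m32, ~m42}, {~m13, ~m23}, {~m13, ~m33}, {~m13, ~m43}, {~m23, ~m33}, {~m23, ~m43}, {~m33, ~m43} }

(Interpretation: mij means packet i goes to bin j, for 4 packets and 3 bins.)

No, unsatisfiable

Suppose m11 = 0.
Suppose m12 = 1.
Unit clause (~m22) forces m22 = 0.
Unit clause (~m32) forces m32 = 0.
Unit clause (~m42) forces m42 = 0.
Suppose m21 = 1.
Unit clause (~m31) forces m31 = 0.
Unit clause (m33) forces m33 = 1.
Unit clause (~m41) forces m41 = 0.
Unit clause (m43) forces m43 = 1.
Now (~m43) is unsatisfied and unit — conflict.
Undo m21 and try m21 = 0.
Unit clause (m23) forces m23 = 1.
Unit clause (~m13) forces m13 = 0.
Unit clause (~m33) forces m33 = 0.
Unit clause (m31) forces m31 = 1.
Unit clause (~m41) forces m41 = 0.
Unit clause (m43) forces m43 = 1.
Now (~m43) is unsatisfied and unit — conflict.
Neither m21 = 1 nor m21 = 0 works.
Undo m12 and try m12 = 0.
Unit clause (m13) forces m13 = 1.
Unit clause (~m23) forces m23 = 0.
Unit clause (~m33) forces m33 = 0.
Unit clause (~m43) forces m43 = 0.
Suppose m21 = 1.
Unit clause (~m31) forces m31 = 0.
Unit clause (m32) forces m32 = 1.
Unit clause (~m41) forces m41 = 0.
Unit clause (m42) forces m42 = 1.
Now (~m42) is unsatisfied and unit — conflict.
Undo m21 and try m21 = 0.
Unit clause (m22) forces m22 = 1.
Unit clause (~m32) forces m32 = 0.
Unit clause (m31) forces m31 = 1.
Unit clause (~m41) forces m41 = 0.
Unit clause (m42) forces m42 = 1.
Now (~m42) is unsatisfied and unit — conflict.
Neither m21 = 1 nor m21 = 0 works.
Neither m12 = 1 nor m12 = 0 works.
Undo m11 and try m11 = 1.
Unit clause (~m21) forces m21 = 0.
Unit clause (~m31) forces m31 = 0.
Unit clause (~m41) forces m41 = 0.
Suppose m22 = 1.
Unit clause (~m12) forces m12 = 0.
Unit clause (~m32) forces m32 = 0.
Unit clause (m33) forces m33 = 1.
Unit clause (~m42) forces m42 = 0.
Unit clause (m43) forces m43 = 1.
Now (~m43) is unsatisfied and unit — conflict.
Undo m22 and try m22 = 0.
Unit clause (m23) forces m23 = 1.
Unit clause (~m13) forces m13 = 0.
Unit clause (~m33) forces m33 = 0.
Unit clause (m32) forces m32 = 1.
Unit clause (~m12) forces m12 = 0.
Unit clause (~m42) forces m42 = 0.
Unit clause (m43) forces m43 = 1.
Now (~m43) is unsatisfied and unit — conflict.
Neither m22 = 1 nor m22 = 0 works.
Neither m11 = 1 nor m11 = 0 works.
No assignment satisfies every clause.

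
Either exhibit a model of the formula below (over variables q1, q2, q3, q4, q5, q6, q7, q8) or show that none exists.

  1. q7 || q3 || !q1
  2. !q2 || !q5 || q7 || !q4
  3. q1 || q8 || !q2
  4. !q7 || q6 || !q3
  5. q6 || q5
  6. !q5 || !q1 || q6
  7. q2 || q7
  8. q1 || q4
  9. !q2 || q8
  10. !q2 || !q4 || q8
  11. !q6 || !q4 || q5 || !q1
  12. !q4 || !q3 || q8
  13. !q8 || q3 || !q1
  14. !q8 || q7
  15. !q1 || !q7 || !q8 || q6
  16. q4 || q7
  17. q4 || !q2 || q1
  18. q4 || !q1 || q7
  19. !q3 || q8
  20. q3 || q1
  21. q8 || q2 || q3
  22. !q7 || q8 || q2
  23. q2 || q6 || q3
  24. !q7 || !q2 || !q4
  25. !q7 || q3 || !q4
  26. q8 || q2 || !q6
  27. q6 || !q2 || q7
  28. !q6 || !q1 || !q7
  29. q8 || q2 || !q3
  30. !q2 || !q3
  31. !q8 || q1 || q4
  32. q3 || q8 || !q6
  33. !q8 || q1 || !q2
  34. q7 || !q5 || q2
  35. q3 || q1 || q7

q1 ↦ false, q2 ↦ false, q3 ↦ true, q4 ↦ true, q5 ↦ false, q6 ↦ true, q7 ↦ true, q8 ↦ true

Try q6 = true.
Try q2 = false.
(q7) alone gives q7 = true.
(q8) alone gives q8 = true.
(!q1) alone gives q1 = false.
(q4) alone gives q4 = true.
(q3) alone gives q3 = true.
Every clause is now satisfied; q5 is unconstrained.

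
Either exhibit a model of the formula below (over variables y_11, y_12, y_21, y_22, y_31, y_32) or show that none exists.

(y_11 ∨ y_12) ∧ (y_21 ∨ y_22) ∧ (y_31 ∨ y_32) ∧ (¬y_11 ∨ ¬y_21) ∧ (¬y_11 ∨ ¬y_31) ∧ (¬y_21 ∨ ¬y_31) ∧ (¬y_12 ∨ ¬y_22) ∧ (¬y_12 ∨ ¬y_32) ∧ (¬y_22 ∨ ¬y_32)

UNSATISFIABLE

Try y_11 = True.
From the singleton clause (¬y_21), y_21 = False.
From the singleton clause (y_22), y_22 = True.
From the singleton clause (¬y_31), y_31 = False.
From the singleton clause (y_32), y_32 = True.
Now (¬y_32) is unsatisfied and unit — conflict.
That branch fails; take y_11 = False instead.
From the singleton clause (y_12), y_12 = True.
From the singleton clause (¬y_22), y_22 = False.
From the singleton clause (y_21), y_21 = True.
From the singleton clause (¬y_31), y_31 = False.
From the singleton clause (y_32), y_32 = True.
Now (¬y_32) is unsatisfied and unit — conflict.
Either choice for y_11 ends in contradiction.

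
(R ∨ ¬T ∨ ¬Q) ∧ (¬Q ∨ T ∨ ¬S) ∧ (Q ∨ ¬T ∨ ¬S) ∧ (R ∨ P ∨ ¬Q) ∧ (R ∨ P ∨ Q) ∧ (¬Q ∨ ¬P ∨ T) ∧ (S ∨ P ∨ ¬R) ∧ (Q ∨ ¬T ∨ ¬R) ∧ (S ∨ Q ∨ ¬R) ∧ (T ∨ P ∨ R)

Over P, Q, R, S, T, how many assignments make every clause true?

There are 2^5 = 32 truth assignments over (P, Q, R, S, T).
Split on S. With S = True, the clauses containing S are satisfied and ¬S drops from the rest; 5 of the 2^4 = 16 assignments to the other variables satisfy what remains.
With S = False, by the same count on the reduced clause set, 3 assignments work.
Total: 5 + 3 = 8.

8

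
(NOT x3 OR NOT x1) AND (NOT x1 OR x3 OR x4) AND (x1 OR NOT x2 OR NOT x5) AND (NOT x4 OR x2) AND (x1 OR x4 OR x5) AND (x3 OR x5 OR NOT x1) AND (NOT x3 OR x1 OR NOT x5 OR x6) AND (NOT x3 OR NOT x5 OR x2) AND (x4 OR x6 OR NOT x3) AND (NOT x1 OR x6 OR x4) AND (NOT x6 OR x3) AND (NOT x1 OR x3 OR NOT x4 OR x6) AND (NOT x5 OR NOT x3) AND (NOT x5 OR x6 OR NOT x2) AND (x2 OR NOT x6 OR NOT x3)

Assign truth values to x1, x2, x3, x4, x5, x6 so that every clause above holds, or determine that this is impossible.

Suppose x3 = false.
The clause (NOT x6) is unit, so x6 = false.
Suppose x1 = false.
Suppose x2 = true.
The clause (NOT x5) is unit, so x5 = false.
The clause (x4) is unit, so x4 = true.
All clauses are satisfied.

x1 ↦ false, x2 ↦ true, x3 ↦ false, x4 ↦ true, x5 ↦ false, x6 ↦ false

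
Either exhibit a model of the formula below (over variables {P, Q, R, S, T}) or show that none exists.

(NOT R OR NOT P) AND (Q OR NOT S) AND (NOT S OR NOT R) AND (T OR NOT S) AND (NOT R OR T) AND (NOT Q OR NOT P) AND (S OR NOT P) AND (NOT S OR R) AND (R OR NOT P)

Suppose R = false.
From the singleton clause (NOT S), S = false.
From the singleton clause (NOT P), P = false.
Every clause is now satisfied; Q, T are unconstrained.

P: false,  Q: true,  R: false,  S: false,  T: true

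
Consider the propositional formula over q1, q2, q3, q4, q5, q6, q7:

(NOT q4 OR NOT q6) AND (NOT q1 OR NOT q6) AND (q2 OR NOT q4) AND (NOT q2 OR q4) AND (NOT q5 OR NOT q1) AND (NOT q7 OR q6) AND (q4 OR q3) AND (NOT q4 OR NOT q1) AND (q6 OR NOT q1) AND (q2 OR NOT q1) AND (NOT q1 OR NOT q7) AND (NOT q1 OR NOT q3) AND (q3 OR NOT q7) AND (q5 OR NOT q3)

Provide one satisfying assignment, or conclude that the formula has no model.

Suppose q4 = false.
(NOT q2) alone gives q2 = false.
(q3) alone gives q3 = true.
(NOT q1) alone gives q1 = false.
(q5) alone gives q5 = true.
Suppose q7 = true.
(q6) alone gives q6 = true.
This assignment satisfies each clause.

q1: false,  q2: false,  q3: true,  q4: false,  q5: true,  q6: true,  q7: true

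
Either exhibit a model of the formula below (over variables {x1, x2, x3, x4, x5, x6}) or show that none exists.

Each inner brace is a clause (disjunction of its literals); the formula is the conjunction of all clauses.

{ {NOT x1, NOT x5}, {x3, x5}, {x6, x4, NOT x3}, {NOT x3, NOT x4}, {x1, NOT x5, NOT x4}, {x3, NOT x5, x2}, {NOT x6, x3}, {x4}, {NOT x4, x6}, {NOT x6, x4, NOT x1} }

UNSATISFIABLE

From the singleton clause (x4), x4 = true.
From the singleton clause (NOT x3), x3 = false.
From the singleton clause (x5), x5 = true.
From the singleton clause (NOT x1), x1 = false.
That conflicts with the unit clause (x1).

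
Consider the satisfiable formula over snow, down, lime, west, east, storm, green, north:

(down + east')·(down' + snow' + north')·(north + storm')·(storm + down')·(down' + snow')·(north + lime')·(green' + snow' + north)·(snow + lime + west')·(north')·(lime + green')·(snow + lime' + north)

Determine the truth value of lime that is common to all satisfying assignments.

False

Suppose lime = 1.
Unit clause (north) forces north = 1.
That conflicts with the unit clause (north').
So every satisfying assignment has lime = False.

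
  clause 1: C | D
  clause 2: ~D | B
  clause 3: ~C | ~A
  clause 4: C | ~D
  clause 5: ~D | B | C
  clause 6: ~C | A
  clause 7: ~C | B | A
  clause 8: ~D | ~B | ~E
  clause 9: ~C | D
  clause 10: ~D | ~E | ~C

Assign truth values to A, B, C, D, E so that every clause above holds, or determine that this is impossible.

UNSATISFIABLE

Suppose C = 1.
From the singleton clause (~A), A = 0.
That conflicts with the unit clause (A).
Backtrack on C: now try C = 0.
From the singleton clause (D), D = 1.
That conflicts with the unit clause (~D).
Both values of C lead to a conflict.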